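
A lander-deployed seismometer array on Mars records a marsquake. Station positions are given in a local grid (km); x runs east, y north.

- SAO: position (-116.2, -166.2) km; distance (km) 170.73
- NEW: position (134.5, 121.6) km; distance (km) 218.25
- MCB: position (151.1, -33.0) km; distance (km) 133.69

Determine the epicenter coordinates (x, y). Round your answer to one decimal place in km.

Circle about each station: (x + 116.2)² + (y + 166.2)² = 170.73²; (x − 134.5)² + (y − 121.6)² = 218.25²; (x − 151.1)² + (y + 33.0)² = 133.69².
Subtracting the SAO equation from the NEW and MCB equations removes the quadratic terms:
501.4 x + 575.6 y = -26732.40
534.6 x + 266.4 y = -5928.95
Solving the 2×2 system: x ≈ 21.3, y ≈ -65.0 km.

(21.3, -65.0)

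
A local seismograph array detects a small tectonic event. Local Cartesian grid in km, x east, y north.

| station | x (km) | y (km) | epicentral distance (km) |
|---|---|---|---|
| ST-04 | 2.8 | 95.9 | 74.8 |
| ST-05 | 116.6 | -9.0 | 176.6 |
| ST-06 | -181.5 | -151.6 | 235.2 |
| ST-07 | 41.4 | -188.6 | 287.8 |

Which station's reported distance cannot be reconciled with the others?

Solve using three stations at a time. Using ST-04, ST-05, ST-06 (subtract circle equations pairwise → linear system) gives (x, y) ≈ (-51.7, 44.6).
Distances from that point to each station vs reported:
  ST-04: calculated 74.9 vs reported 74.8 → residual 0.1 km
  ST-05: calculated 176.6 vs reported 176.6 → residual 0.0 km
  ST-06: calculated 235.2 vs reported 235.2 → residual 0.0 km
  ST-07: calculated 251.1 vs reported 287.8 → residual 36.7 km
ST-04, ST-05, ST-06 are mutually consistent (residuals ≈ 0); ST-07 is off by 36.7 km.

ST-07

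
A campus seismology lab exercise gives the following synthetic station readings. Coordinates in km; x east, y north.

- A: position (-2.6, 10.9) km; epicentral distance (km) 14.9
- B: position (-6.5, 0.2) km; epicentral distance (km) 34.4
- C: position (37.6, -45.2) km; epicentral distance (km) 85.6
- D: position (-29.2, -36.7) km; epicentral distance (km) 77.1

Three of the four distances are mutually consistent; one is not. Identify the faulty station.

Solve using three stations at a time. Using B, C, D (subtract circle equations pairwise → linear system) gives (x, y) ≈ (3.3, 33.3).
Distances from that point to each station vs reported:
  A: calculated 23.1 vs reported 14.9 → residual 8.2 km
  B: calculated 34.5 vs reported 34.4 → residual 0.1 km
  C: calculated 85.6 vs reported 85.6 → residual 0.0 km
  D: calculated 77.1 vs reported 77.1 → residual 0.0 km
B, C, D are mutually consistent (residuals ≈ 0); A is off by 8.2 km.

A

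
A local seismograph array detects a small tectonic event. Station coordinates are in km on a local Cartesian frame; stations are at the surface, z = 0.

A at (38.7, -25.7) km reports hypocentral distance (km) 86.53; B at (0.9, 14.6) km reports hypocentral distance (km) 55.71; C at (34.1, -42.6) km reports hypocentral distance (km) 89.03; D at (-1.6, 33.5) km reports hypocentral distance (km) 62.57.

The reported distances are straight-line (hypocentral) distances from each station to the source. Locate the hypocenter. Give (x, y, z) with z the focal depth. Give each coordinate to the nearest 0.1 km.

(-34.3, -1.9, 39.9)

Each station gives a sphere (x−x_i)² + (y−y_i)² + z² = d_i² (stations at z=0).
Subtracting the A sphere from B and C: z² cancels, leaving linear equations in x and y:
-75.6 x + 80.6 y = 2439.63
-9.2 x − 33.8 y = 380.49
Solving: x ≈ -34.314, y ≈ -1.917 km (keep extra digits for the depth step; rounded: -34.3, -1.9).
Then from the A sphere: z² = 86.53² − (x − 38.7)² − (y + 25.7)² with x = -34.314, y = -1.917, so z ≈ 39.884 ≈ 39.9 km.
Check against D (with the unrounded solution): distance 62.57 ≈ 62.57 km. ✓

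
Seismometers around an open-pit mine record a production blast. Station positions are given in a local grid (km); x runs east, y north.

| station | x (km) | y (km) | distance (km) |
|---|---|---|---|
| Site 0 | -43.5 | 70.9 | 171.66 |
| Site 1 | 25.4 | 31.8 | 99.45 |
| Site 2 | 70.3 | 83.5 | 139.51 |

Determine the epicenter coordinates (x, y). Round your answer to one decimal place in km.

(72.1, -56.0)

Circle about each station: (x + 43.5)² + (y − 70.9)² = 171.66²; (x − 25.4)² + (y − 31.8)² = 99.45²; (x − 70.3)² + (y − 83.5)² = 139.51².
Subtracting pairs of circle equations eliminates x²+y² and gives linear equations (the radical axes):
137.8 x − 78.2 y = 14314.19
227.6 x + 25.2 y = 14999.40
Solving the 2×2 system: x ≈ 72.1, y ≈ -56.0 km.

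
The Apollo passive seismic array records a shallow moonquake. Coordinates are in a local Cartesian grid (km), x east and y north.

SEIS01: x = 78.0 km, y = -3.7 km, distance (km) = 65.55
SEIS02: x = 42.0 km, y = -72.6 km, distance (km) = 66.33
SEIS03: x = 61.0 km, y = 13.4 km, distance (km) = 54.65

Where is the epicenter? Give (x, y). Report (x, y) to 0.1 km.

Circle about each station: (x − 78.0)² + (y + 3.7)² = 65.55²; (x − 42.0)² + (y + 72.6)² = 66.33²; (x − 61.0)² + (y − 13.4)² = 54.65².
Subtracting pairs of circle equations eliminates x²+y² and gives linear equations (the radical axes):
-72.0 x − 137.8 y = 834.20
-34.0 x + 34.2 y = -886.95
Solving the 2×2 system: x ≈ 13.1, y ≈ -12.9 km.

x ≈ 13.1 km, y ≈ -12.9 km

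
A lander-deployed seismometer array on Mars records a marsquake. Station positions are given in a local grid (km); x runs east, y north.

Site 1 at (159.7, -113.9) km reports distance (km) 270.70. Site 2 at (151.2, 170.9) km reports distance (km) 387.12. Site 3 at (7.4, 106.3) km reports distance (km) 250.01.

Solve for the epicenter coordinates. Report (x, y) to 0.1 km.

Circle about each station: (x − 159.7)² + (y + 113.9)² = 270.70²; (x − 151.2)² + (y − 170.9)² = 387.12²; (x − 7.4)² + (y − 106.3)² = 250.01².
Subtracting pairs of circle equations eliminates x²+y² and gives linear equations (the radical axes):
-17.0 x + 569.6 y = -62992.45
-304.6 x + 440.4 y = -16349.36
Solving the 2×2 system: x ≈ -111.0, y ≈ -113.9 km.

-111.0 km east, -113.9 km north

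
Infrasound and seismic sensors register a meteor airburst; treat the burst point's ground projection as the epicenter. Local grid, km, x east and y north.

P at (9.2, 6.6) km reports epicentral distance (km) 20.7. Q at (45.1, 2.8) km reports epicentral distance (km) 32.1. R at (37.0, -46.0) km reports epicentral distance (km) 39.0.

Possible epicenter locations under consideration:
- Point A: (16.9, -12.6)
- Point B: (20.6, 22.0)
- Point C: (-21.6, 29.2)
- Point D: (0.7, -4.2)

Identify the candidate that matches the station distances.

Point A

For each candidate, compare |candidate − station| to the reported distance:
Point A: residuals P 0.0, Q 0.0, R 0.0 → max 0.0 km
Point B: residuals P 1.5, Q 1.0, R 30.9 → max 30.9 km
Point C: residuals P 17.5, Q 39.6, R 56.3 → max 56.3 km
Point D: residuals P 7.0, Q 12.8, R 16.4 → max 16.4 km
Only Point A has all residuals ≈ 0.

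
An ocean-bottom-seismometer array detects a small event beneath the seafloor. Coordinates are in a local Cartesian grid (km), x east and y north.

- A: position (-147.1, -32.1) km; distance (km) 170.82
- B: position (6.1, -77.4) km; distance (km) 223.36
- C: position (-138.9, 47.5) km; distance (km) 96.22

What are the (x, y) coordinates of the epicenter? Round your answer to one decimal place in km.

(-84.4, 126.8)

Circle about each station: (x + 147.1)² + (y + 32.1)² = 170.82²; (x − 6.1)² + (y + 77.4)² = 223.36²; (x + 138.9)² + (y − 47.5)² = 96.22².
Subtracting pairs of circle equations eliminates x²+y² and gives linear equations (the radical axes):
306.4 x − 90.6 y = -37351.07
16.4 x + 159.2 y = 18801.82
Solving the 2×2 system: x ≈ -84.4, y ≈ 126.8 km.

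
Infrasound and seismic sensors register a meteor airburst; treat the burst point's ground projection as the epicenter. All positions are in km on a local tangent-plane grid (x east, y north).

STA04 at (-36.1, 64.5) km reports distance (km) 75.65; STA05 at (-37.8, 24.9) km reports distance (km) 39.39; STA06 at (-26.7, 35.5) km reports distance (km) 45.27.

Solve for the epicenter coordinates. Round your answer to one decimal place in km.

Circle about each station: (x + 36.1)² + (y − 64.5)² = 75.65²; (x + 37.8)² + (y − 24.9)² = 39.39²; (x + 26.7)² + (y − 35.5)² = 45.27².
Subtracting the STA04 equation from the STA05 and STA06 equations removes the quadratic terms:
-3.4 x − 79.2 y = 756.74
18.8 x − 58.0 y = 183.23
Solving the 2×2 system: x ≈ -17.4, y ≈ -8.8 km.

x ≈ -17.4 km, y ≈ -8.8 km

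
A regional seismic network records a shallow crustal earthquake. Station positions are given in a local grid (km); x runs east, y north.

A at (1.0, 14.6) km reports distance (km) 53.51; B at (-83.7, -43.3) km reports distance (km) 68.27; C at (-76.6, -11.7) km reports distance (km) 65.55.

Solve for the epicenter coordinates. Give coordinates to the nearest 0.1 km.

(-15.8, -36.2)

Circle about each station: (x − 1.0)² + (y − 14.6)² = 53.51²; (x + 83.7)² + (y + 43.3)² = 68.27²; (x + 76.6)² + (y + 11.7)² = 65.55².
Subtracting pairs of circle equations eliminates x²+y² and gives linear equations (the radical axes):
-169.4 x − 115.8 y = 6868.95
-155.2 x − 52.6 y = 4356.81
Solving the 2×2 system: x ≈ -15.8, y ≈ -36.2 km.
Check against A (with the unrounded x, y): √((x − 1.0)²+(y − 14.6)²) = 53.51 ≈ 53.51 km. ✓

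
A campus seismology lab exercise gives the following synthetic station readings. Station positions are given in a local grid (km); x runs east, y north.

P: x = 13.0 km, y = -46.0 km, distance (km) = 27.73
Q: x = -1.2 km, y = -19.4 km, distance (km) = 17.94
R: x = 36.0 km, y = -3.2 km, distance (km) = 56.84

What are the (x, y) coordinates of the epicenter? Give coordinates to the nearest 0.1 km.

Circle about each station: (x − 13.0)² + (y + 46.0)² = 27.73²; (x + 1.2)² + (y + 19.4)² = 17.94²; (x − 36.0)² + (y + 3.2)² = 56.84².
Subtracting pairs of circle equations eliminates x²+y² and gives linear equations (the radical axes):
-28.4 x + 53.2 y = -1460.09
46.0 x + 85.6 y = -3440.59
Solving the 2×2 system: x ≈ -11.9, y ≈ -33.8 km.

(-11.9, -33.8)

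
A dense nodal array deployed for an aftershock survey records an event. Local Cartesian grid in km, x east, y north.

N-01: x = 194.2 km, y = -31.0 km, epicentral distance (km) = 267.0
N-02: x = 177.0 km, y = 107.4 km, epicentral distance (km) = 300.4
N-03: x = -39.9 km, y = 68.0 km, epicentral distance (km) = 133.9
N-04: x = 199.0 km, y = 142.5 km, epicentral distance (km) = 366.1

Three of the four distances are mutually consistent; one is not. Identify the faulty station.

N-04

Solve using three stations at a time. Using N-01, N-02, N-03 (subtract circle equations pairwise → linear system) gives (x, y) ≈ (-70.9, -62.1).
Distances from that point to each station vs reported:
  N-01: calculated 266.9 vs reported 267.0 → residual 0.1 km
  N-02: calculated 300.4 vs reported 300.4 → residual 0.0 km
  N-03: calculated 133.8 vs reported 133.9 → residual 0.1 km
  N-04: calculated 338.7 vs reported 366.1 → residual 27.4 km
N-01, N-02, N-03 are mutually consistent (residuals ≈ 0); N-04 is off by 27.4 km.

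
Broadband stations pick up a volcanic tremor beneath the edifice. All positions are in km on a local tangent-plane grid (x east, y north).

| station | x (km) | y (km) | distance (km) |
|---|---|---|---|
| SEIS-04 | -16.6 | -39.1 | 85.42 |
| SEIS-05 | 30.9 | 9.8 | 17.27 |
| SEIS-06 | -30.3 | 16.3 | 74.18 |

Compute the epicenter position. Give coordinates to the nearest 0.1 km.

Circle about each station: (x + 16.6)² + (y + 39.1)² = 85.42²; (x − 30.9)² + (y − 9.8)² = 17.27²; (x + 30.3)² + (y − 16.3)² = 74.18².
Subtracting the SEIS-04 equation from the SEIS-05 and SEIS-06 equations removes the quadratic terms:
95.0 x + 97.8 y = 6244.80
-27.4 x + 110.8 y = 1173.31
Solving the 2×2 system: x ≈ 43.7, y ≈ 21.4 km.
Check against SEIS-04 (with the unrounded x, y): √((x + 16.6)²+(y + 39.1)²) = 85.42 ≈ 85.42 km. ✓

x ≈ 43.7 km, y ≈ 21.4 km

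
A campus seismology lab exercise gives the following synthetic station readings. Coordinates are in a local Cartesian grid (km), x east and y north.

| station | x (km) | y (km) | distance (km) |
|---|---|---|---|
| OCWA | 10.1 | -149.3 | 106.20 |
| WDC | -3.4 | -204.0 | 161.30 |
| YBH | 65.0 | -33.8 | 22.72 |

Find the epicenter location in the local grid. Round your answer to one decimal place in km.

x ≈ 61.2 km, y ≈ -56.2 km

Circle about each station: (x − 10.1)² + (y + 149.3)² = 106.20²; (x + 3.4)² + (y + 204.0)² = 161.30²; (x − 65.0)² + (y + 33.8)² = 22.72².
Subtracting the OCWA equation from the WDC and YBH equations removes the quadratic terms:
-27.0 x − 109.4 y = 4495.81
109.8 x + 231.0 y = -6262.82
Solving the 2×2 system: x ≈ 61.2, y ≈ -56.2 km.
Check against OCWA (with the unrounded x, y): √((x − 10.1)²+(y + 149.3)²) = 106.20 ≈ 106.20 km. ✓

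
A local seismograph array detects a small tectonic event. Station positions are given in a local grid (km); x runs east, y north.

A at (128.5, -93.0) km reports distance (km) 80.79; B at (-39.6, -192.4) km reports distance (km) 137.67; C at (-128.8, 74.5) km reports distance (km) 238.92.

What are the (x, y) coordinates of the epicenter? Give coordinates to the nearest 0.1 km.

x ≈ 48.0 km, y ≈ -86.2 km

Circle about each station: (x − 128.5)² + (y + 93.0)² = 80.79²; (x + 39.6)² + (y + 192.4)² = 137.67²; (x + 128.8)² + (y − 74.5)² = 238.92².
Subtracting the A equation from the B and C equations removes the quadratic terms:
-336.2 x − 198.8 y = 998.67
-514.6 x + 335.0 y = -53577.30
Solving the 2×2 system: x ≈ 48.0, y ≈ -86.2 km.
Check against A (with the unrounded x, y): √((x − 128.5)²+(y + 93.0)²) = 80.79 ≈ 80.79 km. ✓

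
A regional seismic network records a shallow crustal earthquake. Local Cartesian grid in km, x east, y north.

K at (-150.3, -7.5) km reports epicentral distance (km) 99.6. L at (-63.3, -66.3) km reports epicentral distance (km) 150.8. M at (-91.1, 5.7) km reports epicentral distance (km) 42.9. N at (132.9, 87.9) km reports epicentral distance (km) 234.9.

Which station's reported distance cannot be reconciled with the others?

Solve using three stations at a time. Using K, L, N (subtract circle equations pairwise → linear system) gives (x, y) ≈ (-101.8, 79.5).
Distances from that point to each station vs reported:
  K: calculated 99.6 vs reported 99.6 → residual 0.0 km
  L: calculated 150.8 vs reported 150.8 → residual 0.0 km
  M: calculated 74.5 vs reported 42.9 → residual 31.6 km
  N: calculated 234.9 vs reported 234.9 → residual 0.0 km
K, L, N are mutually consistent (residuals ≈ 0); M is off by 31.6 km.

M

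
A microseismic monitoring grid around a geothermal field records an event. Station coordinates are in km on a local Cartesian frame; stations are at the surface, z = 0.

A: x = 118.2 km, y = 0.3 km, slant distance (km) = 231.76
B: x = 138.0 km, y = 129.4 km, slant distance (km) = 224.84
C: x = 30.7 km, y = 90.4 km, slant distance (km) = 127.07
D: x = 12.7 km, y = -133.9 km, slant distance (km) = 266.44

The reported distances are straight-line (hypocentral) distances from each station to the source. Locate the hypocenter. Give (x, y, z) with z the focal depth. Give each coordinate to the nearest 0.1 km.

(-75.4, 108.3, 67.6)

Each station gives a sphere (x−x_i)² + (y−y_i)² + z² = d_i² (stations at z=0).
Subtracting the A sphere from B and C: z² cancels, leaving linear equations in x and y:
39.6 x + 258.2 y = 24976.70
-175.0 x + 180.2 y = 32709.23
Solving: x ≈ -75.395, y ≈ 108.297 km (keep extra digits for the depth step; rounded: -75.4, 108.3).
Then from the A sphere: z² = 231.76² − (x − 118.2)² − (y − 0.3)² with x = -75.395, y = 108.297, so z ≈ 67.604 ≈ 67.6 km.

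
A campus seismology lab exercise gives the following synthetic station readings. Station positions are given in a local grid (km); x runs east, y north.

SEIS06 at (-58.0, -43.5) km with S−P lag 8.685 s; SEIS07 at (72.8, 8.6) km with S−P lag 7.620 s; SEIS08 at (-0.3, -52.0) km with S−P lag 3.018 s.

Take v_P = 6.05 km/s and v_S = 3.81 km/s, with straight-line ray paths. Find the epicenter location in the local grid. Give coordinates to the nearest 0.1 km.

Distance from S−P lag: d = Δt · v_P v_S / (v_P − v_S) = Δt · (6.05·3.81)/(6.05−3.81) ≈ 10.2904·Δt.
So d_SEIS06 = 89.37, d_SEIS07 = 78.41, d_SEIS08 = 31.06 km.
Circle about each station: (x + 58.0)² + (y + 43.5)² = 89.37²; (x − 72.8)² + (y − 8.6)² = 78.41²; (x + 0.3)² + (y + 52.0)² = 31.06².
Subtracting pairs of circle equations eliminates x²+y² and gives linear equations (the radical axes):
261.6 x + 104.2 y = 1956.42
115.4 x − 17.0 y = 4470.11
Solving the 2×2 system: x ≈ 30.3, y ≈ -57.3 km.
Check against SEIS06 (with the unrounded x, y): √((x + 58.0)²+(y + 43.5)²) = 89.37 ≈ 89.37 km. ✓

(30.3, -57.3)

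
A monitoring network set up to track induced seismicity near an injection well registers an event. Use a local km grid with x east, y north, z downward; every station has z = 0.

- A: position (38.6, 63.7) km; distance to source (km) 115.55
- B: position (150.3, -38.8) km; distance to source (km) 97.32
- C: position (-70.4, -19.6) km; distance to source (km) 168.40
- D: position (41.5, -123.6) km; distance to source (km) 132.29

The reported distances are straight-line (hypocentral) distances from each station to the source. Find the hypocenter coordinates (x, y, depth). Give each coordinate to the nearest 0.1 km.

Each station gives a sphere (x−x_i)² + (y−y_i)² + z² = d_i² (stations at z=0).
Subtracting the A sphere from B and C: z² cancels, leaving linear equations in x and y:
223.4 x − 205.0 y = 22428.50
-218.0 x − 166.6 y = -15214.09
Solving: x ≈ 83.697, y ≈ -18.198 km (keep extra digits for the depth step; rounded: 83.7, -18.2).
Then from the A sphere: z² = 115.55² − (x − 38.6)² − (y − 63.7)² with x = 83.697, y = -18.198, so z ≈ 67.903 ≈ 67.9 km.
Check against D (with the unrounded solution): distance 132.29 ≈ 132.29 km. ✓

x ≈ 83.7 km, y ≈ -18.2 km, depth ≈ 67.9 km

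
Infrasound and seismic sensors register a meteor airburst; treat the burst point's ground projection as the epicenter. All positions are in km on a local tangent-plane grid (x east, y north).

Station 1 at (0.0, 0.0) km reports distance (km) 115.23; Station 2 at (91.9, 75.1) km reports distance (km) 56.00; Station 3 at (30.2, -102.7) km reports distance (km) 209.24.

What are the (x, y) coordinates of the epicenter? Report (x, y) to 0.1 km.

x ≈ 45.2 km, y ≈ 106.0 km

Circle about each station: x² + y² = 115.23²; (x − 91.9)² + (y − 75.1)² = 56.00²; (x − 30.2)² + (y + 102.7)² = 209.24².
Subtracting the Station 1 equation from the Station 2 and Station 3 equations removes the quadratic terms:
183.8 x + 150.2 y = 24227.57
60.4 x − 205.4 y = -19044.09
Solving the 2×2 system: x ≈ 45.2, y ≈ 106.0 km.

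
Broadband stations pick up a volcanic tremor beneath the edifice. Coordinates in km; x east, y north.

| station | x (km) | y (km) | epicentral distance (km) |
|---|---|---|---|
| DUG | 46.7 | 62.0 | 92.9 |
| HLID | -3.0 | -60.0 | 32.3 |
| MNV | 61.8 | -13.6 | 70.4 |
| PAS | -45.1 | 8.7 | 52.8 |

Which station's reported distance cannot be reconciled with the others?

DUG

Solve using three stations at a time. Using HLID, MNV, PAS (subtract circle equations pairwise → linear system) gives (x, y) ≈ (-7.1, -28.0).
Distances from that point to each station vs reported:
  DUG: calculated 104.8 vs reported 92.9 → residual 11.9 km
  HLID: calculated 32.3 vs reported 32.3 → residual 0.0 km
  MNV: calculated 70.4 vs reported 70.4 → residual 0.0 km
  PAS: calculated 52.8 vs reported 52.8 → residual 0.0 km
HLID, MNV, PAS are mutually consistent (residuals ≈ 0); DUG is off by 11.9 km.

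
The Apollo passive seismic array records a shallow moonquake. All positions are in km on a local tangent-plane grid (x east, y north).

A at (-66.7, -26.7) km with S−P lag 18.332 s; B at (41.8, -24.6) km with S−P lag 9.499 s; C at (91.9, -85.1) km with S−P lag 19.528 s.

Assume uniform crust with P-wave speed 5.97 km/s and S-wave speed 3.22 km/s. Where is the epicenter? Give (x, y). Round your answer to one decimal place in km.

Distance from S−P lag: d = Δt · v_P v_S / (v_P − v_S) = Δt · (5.97·3.22)/(5.97−3.22) ≈ 6.9903·Δt.
So d_A = 128.15, d_B = 66.40, d_C = 136.51 km.
Circle about each station: (x + 66.7)² + (y + 26.7)² = 128.15²; (x − 41.8)² + (y + 24.6)² = 66.40²; (x − 91.9)² + (y + 85.1)² = 136.51².
Subtracting the A equation from the B and C equations removes the quadratic terms:
217.0 x + 4.2 y = 9204.08
317.2 x − 116.8 y = 8313.28
Solving the 2×2 system: x ≈ 41.6, y ≈ 41.8 km.
Check against A (with the unrounded x, y): √((x + 66.7)²+(y + 26.7)²) = 128.16 ≈ 128.15 km. ✓

x ≈ 41.6 km, y ≈ 41.8 km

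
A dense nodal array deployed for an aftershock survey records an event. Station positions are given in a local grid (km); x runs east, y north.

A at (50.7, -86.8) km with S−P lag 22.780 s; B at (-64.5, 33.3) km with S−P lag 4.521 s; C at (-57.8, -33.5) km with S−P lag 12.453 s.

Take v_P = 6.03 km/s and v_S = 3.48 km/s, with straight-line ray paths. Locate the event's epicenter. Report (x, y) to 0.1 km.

Distance from S−P lag: d = Δt · v_P v_S / (v_P − v_S) = Δt · (6.03·3.48)/(6.03−3.48) ≈ 8.2292·Δt.
So d_A = 187.46, d_B = 37.20, d_C = 102.48 km.
Circle about each station: (x − 50.7)² + (y + 86.8)² = 187.46²; (x + 64.5)² + (y − 33.3)² = 37.20²; (x + 57.8)² + (y + 33.5)² = 102.48².
Subtracting pairs of circle equations eliminates x²+y² and gives linear equations (the radical axes):
-230.4 x + 240.2 y = 28921.82
-217.0 x + 106.6 y = 18997.46
Solving the 2×2 system: x ≈ -53.7, y ≈ 68.9 km.

(-53.7, 68.9)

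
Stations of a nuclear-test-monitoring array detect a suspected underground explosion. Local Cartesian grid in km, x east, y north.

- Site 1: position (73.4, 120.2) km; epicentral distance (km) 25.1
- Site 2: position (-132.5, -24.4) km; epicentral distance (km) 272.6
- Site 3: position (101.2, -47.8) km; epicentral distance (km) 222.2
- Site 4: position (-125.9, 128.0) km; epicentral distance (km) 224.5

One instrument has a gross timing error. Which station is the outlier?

Solve using three stations at a time. Using Site 1, Site 2, Site 4 (subtract circle equations pairwise → linear system) gives (x, y) ≈ (98.5, 120.4).
Distances from that point to each station vs reported:
  Site 1: calculated 25.1 vs reported 25.1 → residual 0.0 km
  Site 2: calculated 272.6 vs reported 272.6 → residual 0.0 km
  Site 3: calculated 168.2 vs reported 222.2 → residual 54.0 km
  Site 4: calculated 224.5 vs reported 224.5 → residual 0.0 km
Site 1, Site 2, Site 4 are mutually consistent (residuals ≈ 0); Site 3 is off by 54.0 km.

Site 3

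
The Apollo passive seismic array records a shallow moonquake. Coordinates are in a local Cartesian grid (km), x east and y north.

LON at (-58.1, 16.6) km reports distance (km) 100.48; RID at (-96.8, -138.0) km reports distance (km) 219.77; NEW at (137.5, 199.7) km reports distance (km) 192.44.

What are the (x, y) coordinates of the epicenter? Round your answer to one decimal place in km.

Circle about each station: (x + 58.1)² + (y − 16.6)² = 100.48²; (x + 96.8)² + (y + 138.0)² = 219.77²; (x − 137.5)² + (y − 199.7)² = 192.44².
Subtracting the LON equation from the RID and NEW equations removes the quadratic terms:
-77.4 x − 309.2 y = -13439.55
391.2 x + 366.2 y = 28198.25
Solving the 2×2 system: x ≈ 41.0, y ≈ 33.2 km.

(41.0, 33.2)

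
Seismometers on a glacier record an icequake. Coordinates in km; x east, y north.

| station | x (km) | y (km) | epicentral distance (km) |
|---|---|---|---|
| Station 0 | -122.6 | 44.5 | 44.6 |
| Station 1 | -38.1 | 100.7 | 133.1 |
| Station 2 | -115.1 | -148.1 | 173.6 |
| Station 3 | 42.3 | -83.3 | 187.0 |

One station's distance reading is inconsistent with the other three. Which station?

Solve using three stations at a time. Using Station 0, Station 1, Station 3 (subtract circle equations pairwise → linear system) gives (x, y) ≈ (-125.1, -0.0).
Distances from that point to each station vs reported:
  Station 0: calculated 44.6 vs reported 44.6 → residual 0.0 km
  Station 1: calculated 133.1 vs reported 133.1 → residual 0.0 km
  Station 2: calculated 148.4 vs reported 173.6 → residual 25.2 km
  Station 3: calculated 187.0 vs reported 187.0 → residual 0.0 km
Station 0, Station 1, Station 3 are mutually consistent (residuals ≈ 0); Station 2 is off by 25.2 km.

Station 2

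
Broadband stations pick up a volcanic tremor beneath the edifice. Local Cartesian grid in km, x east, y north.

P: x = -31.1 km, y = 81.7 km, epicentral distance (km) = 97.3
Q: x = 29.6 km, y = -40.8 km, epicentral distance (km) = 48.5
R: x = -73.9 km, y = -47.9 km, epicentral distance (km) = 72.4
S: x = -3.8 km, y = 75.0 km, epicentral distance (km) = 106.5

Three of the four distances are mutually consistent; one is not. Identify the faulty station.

Solve using three stations at a time. Using P, Q, R (subtract circle equations pairwise → linear system) gives (x, y) ≈ (-10.3, -13.3).
Distances from that point to each station vs reported:
  P: calculated 97.3 vs reported 97.3 → residual 0.0 km
  Q: calculated 48.5 vs reported 48.5 → residual 0.0 km
  R: calculated 72.4 vs reported 72.4 → residual 0.0 km
  S: calculated 88.6 vs reported 106.5 → residual 17.9 km
P, Q, R are mutually consistent (residuals ≈ 0); S is off by 17.9 km.

S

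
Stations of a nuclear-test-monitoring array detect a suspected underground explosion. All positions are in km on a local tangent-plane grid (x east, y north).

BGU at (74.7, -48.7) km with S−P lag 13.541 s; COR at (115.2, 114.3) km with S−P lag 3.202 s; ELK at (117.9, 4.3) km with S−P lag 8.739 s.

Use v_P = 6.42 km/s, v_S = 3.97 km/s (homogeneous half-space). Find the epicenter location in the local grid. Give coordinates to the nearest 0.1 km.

x ≈ 91.2 km, y ≈ 91.2 km

Distance from S−P lag: d = Δt · v_P v_S / (v_P − v_S) = Δt · (6.42·3.97)/(6.42−3.97) ≈ 10.4030·Δt.
So d_BGU = 140.87, d_COR = 33.31, d_ELK = 90.91 km.
Circle about each station: (x − 74.7)² + (y + 48.7)² = 140.87²; (x − 115.2)² + (y − 114.3)² = 33.31²; (x − 117.9)² + (y − 4.3)² = 90.91².
Subtracting the BGU equation from the COR and ELK equations removes the quadratic terms:
81.0 x + 326.0 y = 37118.55
86.4 x + 106.0 y = 17546.85
Solving the 2×2 system: x ≈ 91.2, y ≈ 91.2 km.
Check against BGU (with the unrounded x, y): √((x − 74.7)²+(y + 48.7)²) = 140.87 ≈ 140.87 km. ✓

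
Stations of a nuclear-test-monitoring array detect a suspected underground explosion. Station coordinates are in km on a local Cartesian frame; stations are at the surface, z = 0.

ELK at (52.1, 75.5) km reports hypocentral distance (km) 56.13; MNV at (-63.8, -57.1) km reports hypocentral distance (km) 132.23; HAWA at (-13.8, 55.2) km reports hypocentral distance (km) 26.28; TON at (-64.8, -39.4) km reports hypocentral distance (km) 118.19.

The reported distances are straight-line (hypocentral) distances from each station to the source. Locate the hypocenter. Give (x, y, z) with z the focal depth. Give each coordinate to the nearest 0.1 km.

(3.7, 54.9, 19.6)

Each station gives a sphere (x−x_i)² + (y−y_i)² + z² = d_i² (stations at z=0).
Subtracting the ELK sphere from MNV and HAWA: z² cancels, leaving linear equations in x and y:
-231.8 x − 265.2 y = -15418.01
-131.8 x − 40.6 y = -2717.24
Solving: x ≈ 3.705, y ≈ 54.899 km (keep extra digits for the depth step; rounded: 3.7, 54.9).
Then from the ELK sphere: z² = 56.13² − (x − 52.1)² − (y − 75.5)² with x = 3.705, y = 54.899, so z ≈ 19.598 ≈ 19.6 km.
Check against TON (with the unrounded solution): distance 118.19 ≈ 118.19 km. ✓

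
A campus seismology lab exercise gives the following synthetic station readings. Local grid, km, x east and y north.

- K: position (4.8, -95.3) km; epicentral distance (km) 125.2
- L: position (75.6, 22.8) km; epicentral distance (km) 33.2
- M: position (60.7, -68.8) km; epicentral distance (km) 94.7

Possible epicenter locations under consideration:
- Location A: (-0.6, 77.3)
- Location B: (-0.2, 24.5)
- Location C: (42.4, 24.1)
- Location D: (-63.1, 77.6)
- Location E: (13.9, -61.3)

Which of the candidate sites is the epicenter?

Location C

For each candidate, compare |candidate − station| to the reported distance:
Location A: residuals K 47.5, L 60.5, M 63.7 → max 63.7 km
Location B: residuals K 5.3, L 42.6, M 16.7 → max 42.6 km
Location C: residuals K 0.0, L 0.0, M 0.0 → max 0.0 km
Location D: residuals K 60.6, L 115.9, M 97.0 → max 115.9 km
Location E: residuals K 90.0, L 71.1, M 47.3 → max 90.0 km
Only Location C has all residuals ≈ 0.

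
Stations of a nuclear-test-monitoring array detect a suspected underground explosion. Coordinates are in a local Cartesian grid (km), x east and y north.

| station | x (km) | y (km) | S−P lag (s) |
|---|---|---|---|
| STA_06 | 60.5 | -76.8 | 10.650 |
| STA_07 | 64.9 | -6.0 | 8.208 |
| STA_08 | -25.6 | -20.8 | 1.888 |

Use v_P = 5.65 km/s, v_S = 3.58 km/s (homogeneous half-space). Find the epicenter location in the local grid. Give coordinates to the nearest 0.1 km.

x ≈ -15.3 km, y ≈ -5.5 km

Distance from S−P lag: d = Δt · v_P v_S / (v_P − v_S) = Δt · (5.65·3.58)/(5.65−3.58) ≈ 9.7715·Δt.
So d_STA_06 = 104.07, d_STA_07 = 80.20, d_STA_08 = 18.45 km.
Circle about each station: (x − 60.5)² + (y + 76.8)² = 104.07²; (x − 64.9)² + (y + 6.0)² = 80.20²; (x + 25.6)² + (y + 20.8)² = 18.45².
Subtracting the STA_06 equation from the STA_07 and STA_08 equations removes the quadratic terms:
8.8 x + 141.6 y = -911.96
-172.2 x + 112.0 y = 2019.67
Solving the 2×2 system: x ≈ -15.3, y ≈ -5.5 km.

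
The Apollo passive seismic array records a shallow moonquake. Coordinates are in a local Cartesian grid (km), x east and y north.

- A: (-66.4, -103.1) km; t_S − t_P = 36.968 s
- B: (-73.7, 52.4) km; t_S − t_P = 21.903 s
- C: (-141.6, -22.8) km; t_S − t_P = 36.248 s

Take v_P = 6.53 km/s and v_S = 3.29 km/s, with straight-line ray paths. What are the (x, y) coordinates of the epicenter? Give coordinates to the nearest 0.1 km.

61.2 km east, 106.2 km north

Distance from S−P lag: d = Δt · v_P v_S / (v_P − v_S) = Δt · (6.53·3.29)/(6.53−3.29) ≈ 6.6308·Δt.
So d_A = 245.13, d_B = 145.23, d_C = 240.35 km.
Circle about each station: (x + 66.4)² + (y + 103.1)² = 245.13²; (x + 73.7)² + (y − 52.4)² = 145.23²; (x + 141.6)² + (y + 22.8)² = 240.35².
Subtracting the A equation from the B and C equations removes the quadratic terms:
-14.6 x + 311.0 y = 32135.84
-150.4 x + 160.6 y = 7852.42
Solving the 2×2 system: x ≈ 61.2, y ≈ 106.2 km.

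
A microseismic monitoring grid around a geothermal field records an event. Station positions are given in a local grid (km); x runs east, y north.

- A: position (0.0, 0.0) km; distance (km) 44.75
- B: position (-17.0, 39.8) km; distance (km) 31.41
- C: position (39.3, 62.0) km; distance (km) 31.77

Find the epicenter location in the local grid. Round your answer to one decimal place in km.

Circle about each station: x² + y² = 44.75²; (x + 17.0)² + (y − 39.8)² = 31.41²; (x − 39.3)² + (y − 62.0)² = 31.77².
Subtracting the A equation from the B and C equations removes the quadratic terms:
-34.0 x + 79.6 y = 2889.01
78.6 x + 124.0 y = 6381.72
Solving the 2×2 system: x ≈ 14.3, y ≈ 42.4 km.

14.3 km east, 42.4 km north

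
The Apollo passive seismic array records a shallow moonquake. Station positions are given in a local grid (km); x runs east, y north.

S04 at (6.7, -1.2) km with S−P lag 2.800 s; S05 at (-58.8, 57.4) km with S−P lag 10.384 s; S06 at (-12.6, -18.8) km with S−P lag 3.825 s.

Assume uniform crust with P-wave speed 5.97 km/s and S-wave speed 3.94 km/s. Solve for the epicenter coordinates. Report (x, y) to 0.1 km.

Distance from S−P lag: d = Δt · v_P v_S / (v_P − v_S) = Δt · (5.97·3.94)/(5.97−3.94) ≈ 11.5871·Δt.
So d_S04 = 32.44, d_S05 = 120.32, d_S06 = 44.32 km.
Circle about each station: (x − 6.7)² + (y + 1.2)² = 32.44²; (x + 58.8)² + (y − 57.4)² = 120.32²; (x + 12.6)² + (y + 18.8)² = 44.32².
Subtracting the S04 equation from the S05 and S06 equations removes the quadratic terms:
-131.0 x + 117.2 y = -6718.68
-38.6 x − 35.2 y = -446.04
Solving the 2×2 system: x ≈ 31.6, y ≈ -22.0 km.

31.6 km east, -22.0 km north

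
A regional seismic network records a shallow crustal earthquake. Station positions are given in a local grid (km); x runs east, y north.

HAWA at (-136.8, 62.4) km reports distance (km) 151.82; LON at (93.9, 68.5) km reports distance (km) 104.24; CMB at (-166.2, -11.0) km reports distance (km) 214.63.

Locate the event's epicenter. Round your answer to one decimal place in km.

(3.5, 120.4)

Circle about each station: (x + 136.8)² + (y − 62.4)² = 151.82²; (x − 93.9)² + (y − 68.5)² = 104.24²; (x + 166.2)² + (y + 11.0)² = 214.63².
Subtracting the HAWA equation from the LON and CMB equations removes the quadratic terms:
461.4 x + 12.2 y = 3084.79
-58.8 x − 146.8 y = -17881.28
Solving the 2×2 system: x ≈ 3.5, y ≈ 120.4 km.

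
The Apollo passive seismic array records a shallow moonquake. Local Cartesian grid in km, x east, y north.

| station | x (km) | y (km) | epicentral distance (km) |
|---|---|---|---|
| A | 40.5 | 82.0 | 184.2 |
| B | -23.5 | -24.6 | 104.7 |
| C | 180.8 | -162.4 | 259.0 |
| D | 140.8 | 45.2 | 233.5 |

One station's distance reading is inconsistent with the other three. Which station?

B

Solve using three stations at a time. Using A, C, D (subtract circle equations pairwise → linear system) gives (x, y) ≈ (-61.5, -71.2).
Distances from that point to each station vs reported:
  A: calculated 184.0 vs reported 184.2 → residual 0.2 km
  B: calculated 60.1 vs reported 104.7 → residual 44.6 km
  C: calculated 258.9 vs reported 259.0 → residual 0.1 km
  D: calculated 233.3 vs reported 233.5 → residual 0.2 km
A, C, D are mutually consistent (residuals ≈ 0); B is off by 44.6 km.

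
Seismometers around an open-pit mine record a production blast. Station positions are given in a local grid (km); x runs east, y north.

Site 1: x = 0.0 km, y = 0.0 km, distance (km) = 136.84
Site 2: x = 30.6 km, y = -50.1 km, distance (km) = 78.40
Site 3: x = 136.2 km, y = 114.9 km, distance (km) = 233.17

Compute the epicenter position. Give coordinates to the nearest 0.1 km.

Circle about each station: x² + y² = 136.84²; (x − 30.6)² + (y + 50.1)² = 78.40²; (x − 136.2)² + (y − 114.9)² = 233.17².
Subtracting the Site 1 equation from the Site 2 and Site 3 equations removes the quadratic terms:
61.2 x − 100.2 y = 16025.00
272.4 x + 229.8 y = -3890.61
Solving the 2×2 system: x ≈ 79.6, y ≈ -111.3 km.

(79.6, -111.3)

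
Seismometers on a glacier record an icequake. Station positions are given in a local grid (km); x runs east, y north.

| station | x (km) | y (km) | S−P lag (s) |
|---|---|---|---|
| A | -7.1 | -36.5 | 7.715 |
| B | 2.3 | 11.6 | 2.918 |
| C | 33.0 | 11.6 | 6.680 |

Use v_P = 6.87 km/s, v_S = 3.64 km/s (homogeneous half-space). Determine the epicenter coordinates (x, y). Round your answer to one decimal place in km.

(-17.6, 22.3)

Distance from S−P lag: d = Δt · v_P v_S / (v_P − v_S) = Δt · (6.87·3.64)/(6.87−3.64) ≈ 7.7420·Δt.
So d_A = 59.73, d_B = 22.59, d_C = 51.72 km.
Circle about each station: (x + 7.1)² + (y + 36.5)² = 59.73²; (x − 2.3)² + (y − 11.6)² = 22.59²; (x − 33.0)² + (y − 11.6)² = 51.72².
Subtracting the A equation from the B and C equations removes the quadratic terms:
18.8 x + 96.2 y = 1814.55
80.2 x + 96.2 y = 733.61
Solving the 2×2 system: x ≈ -17.6, y ≈ 22.3 km.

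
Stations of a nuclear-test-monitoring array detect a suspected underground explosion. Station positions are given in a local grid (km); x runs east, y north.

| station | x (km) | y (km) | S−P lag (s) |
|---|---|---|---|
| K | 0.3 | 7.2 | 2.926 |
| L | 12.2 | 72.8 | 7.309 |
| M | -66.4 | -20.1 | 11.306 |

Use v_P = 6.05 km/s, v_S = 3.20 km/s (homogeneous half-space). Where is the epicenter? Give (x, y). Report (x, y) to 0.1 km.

Distance from S−P lag: d = Δt · v_P v_S / (v_P − v_S) = Δt · (6.05·3.20)/(6.05−3.20) ≈ 6.7930·Δt.
So d_K = 19.88, d_L = 49.65, d_M = 76.80 km.
Circle about each station: (x − 0.3)² + (y − 7.2)² = 19.88²; (x − 12.2)² + (y − 72.8)² = 49.65²; (x + 66.4)² + (y + 20.1)² = 76.80².
Subtracting the K equation from the L and M equations removes the quadratic terms:
23.8 x + 131.2 y = 3326.84
-133.4 x − 54.6 y = -741.99
Solving the 2×2 system: x ≈ -5.2, y ≈ 26.3 km.
Check against K (with the unrounded x, y): √((x − 0.3)²+(y − 7.2)²) = 19.88 ≈ 19.88 km. ✓

(-5.2, 26.3)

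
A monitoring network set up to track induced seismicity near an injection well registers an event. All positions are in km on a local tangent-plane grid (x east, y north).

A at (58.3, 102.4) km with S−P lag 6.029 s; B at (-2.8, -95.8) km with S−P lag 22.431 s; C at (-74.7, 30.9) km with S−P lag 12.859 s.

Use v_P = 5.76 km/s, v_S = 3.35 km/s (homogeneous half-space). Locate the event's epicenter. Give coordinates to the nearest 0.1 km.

Distance from S−P lag: d = Δt · v_P v_S / (v_P − v_S) = Δt · (5.76·3.35)/(5.76−3.35) ≈ 8.0066·Δt.
So d_A = 48.27, d_B = 179.60, d_C = 102.96 km.
Circle about each station: (x − 58.3)² + (y − 102.4)² = 48.27²; (x + 2.8)² + (y + 95.8)² = 179.60²; (x + 74.7)² + (y − 30.9)² = 102.96².
Subtracting the A equation from the B and C equations removes the quadratic terms:
-122.2 x − 396.4 y = -34625.34
-266.0 x − 143.0 y = -15620.52
Solving the 2×2 system: x ≈ 14.1, y ≈ 83.0 km.

(14.1, 83.0)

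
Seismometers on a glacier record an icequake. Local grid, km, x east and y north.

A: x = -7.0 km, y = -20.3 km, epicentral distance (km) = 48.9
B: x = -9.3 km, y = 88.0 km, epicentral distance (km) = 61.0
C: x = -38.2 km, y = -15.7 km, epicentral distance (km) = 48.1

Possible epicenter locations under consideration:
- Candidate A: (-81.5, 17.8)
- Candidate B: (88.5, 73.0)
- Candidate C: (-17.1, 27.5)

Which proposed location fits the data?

For each candidate, compare |candidate − station| to the reported distance:
Candidate A: residuals A 34.8, B 39.7, C 6.6 → max 39.7 km
Candidate B: residuals A 84.6, B 37.9, C 106.6 → max 106.6 km
Candidate C: residuals A 0.0, B 0.0, C 0.0 → max 0.0 km
Only Candidate C has all residuals ≈ 0.

Candidate C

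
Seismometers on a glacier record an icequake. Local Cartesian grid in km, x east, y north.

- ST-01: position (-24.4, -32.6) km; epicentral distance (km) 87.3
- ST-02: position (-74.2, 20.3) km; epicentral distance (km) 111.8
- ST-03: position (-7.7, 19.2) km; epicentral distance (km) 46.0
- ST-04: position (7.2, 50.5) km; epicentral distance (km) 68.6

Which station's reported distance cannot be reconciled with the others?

Solve using three stations at a time. Using ST-01, ST-02, ST-03 (subtract circle equations pairwise → linear system) gives (x, y) ≈ (37.3, 29.2).
Distances from that point to each station vs reported:
  ST-01: calculated 87.3 vs reported 87.3 → residual 0.0 km
  ST-02: calculated 111.8 vs reported 111.8 → residual 0.0 km
  ST-03: calculated 46.1 vs reported 46.0 → residual 0.1 km
  ST-04: calculated 36.8 vs reported 68.6 → residual 31.8 km
ST-01, ST-02, ST-03 are mutually consistent (residuals ≈ 0); ST-04 is off by 31.8 km.

ST-04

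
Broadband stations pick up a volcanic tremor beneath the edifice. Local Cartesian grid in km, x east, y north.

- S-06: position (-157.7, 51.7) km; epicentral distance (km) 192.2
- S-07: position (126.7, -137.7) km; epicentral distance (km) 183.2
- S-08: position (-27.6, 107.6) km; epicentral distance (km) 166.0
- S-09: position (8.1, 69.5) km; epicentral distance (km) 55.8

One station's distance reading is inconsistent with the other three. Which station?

S-08

Solve using three stations at a time. Using S-06, S-07, S-09 (subtract circle equations pairwise → linear system) gives (x, y) ≈ (31.7, 18.9).
Distances from that point to each station vs reported:
  S-06: calculated 192.2 vs reported 192.2 → residual 0.0 km
  S-07: calculated 183.2 vs reported 183.2 → residual 0.0 km
  S-08: calculated 106.7 vs reported 166.0 → residual 59.3 km
  S-09: calculated 55.8 vs reported 55.8 → residual 0.0 km
S-06, S-07, S-09 are mutually consistent (residuals ≈ 0); S-08 is off by 59.3 km.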